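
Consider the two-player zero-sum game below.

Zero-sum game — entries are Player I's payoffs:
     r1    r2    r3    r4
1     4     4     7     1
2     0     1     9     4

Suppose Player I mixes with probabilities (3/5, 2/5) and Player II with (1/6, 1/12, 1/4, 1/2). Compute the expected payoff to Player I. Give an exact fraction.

Against (1/6, 1/12, 1/4, 1/2), each row's expected payoff is 1: 13/4; 2: 13/3.
Taking the (3/5, 2/5)-weighted average: (3/5)·(13/4) + (2/5)·(13/3) = 221/60.

221/60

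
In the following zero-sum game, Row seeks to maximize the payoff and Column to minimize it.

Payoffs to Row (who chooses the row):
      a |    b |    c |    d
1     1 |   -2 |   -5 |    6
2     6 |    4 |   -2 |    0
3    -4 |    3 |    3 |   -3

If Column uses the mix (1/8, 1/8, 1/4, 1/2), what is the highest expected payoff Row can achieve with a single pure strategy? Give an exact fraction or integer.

13/8

1: (1)·(1/8) + (-2)·(1/8) + (-5)·(1/4) + (6)·(1/2) = 13/8.
2: (6)·(1/8) + (4)·(1/8) + (-2)·(1/4) + (0)·(1/2) = 3/4.
3: (-4)·(1/8) + (3)·(1/8) + (3)·(1/4) + (-3)·(1/2) = -7/8.
The best pure response is 1 with expected payoff 13/8.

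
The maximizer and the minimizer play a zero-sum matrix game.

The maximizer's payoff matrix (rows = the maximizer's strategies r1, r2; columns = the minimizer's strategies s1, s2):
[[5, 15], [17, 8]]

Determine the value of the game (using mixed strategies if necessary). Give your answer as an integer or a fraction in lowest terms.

Row minima are 5 and 8, so the maximizer's maximin is 8; column maxima are 17 and 15, so the minimizer's minimax is 15. These differ, so the equilibrium is in mixed strategies.
Let the maximizer play r1 with probability p. The minimizer is indifferent when 5p + 17(1−p) = 15p + 8(1−p), giving p = 9/19.
Let the minimizer play s1 with probability q. The maximizer is indifferent when 5q + 15(1−q) = 17q + 8(1−q), giving q = 7/19.
The value is 5·(7/19) + (15)·(12/19) = 215/19.

215/19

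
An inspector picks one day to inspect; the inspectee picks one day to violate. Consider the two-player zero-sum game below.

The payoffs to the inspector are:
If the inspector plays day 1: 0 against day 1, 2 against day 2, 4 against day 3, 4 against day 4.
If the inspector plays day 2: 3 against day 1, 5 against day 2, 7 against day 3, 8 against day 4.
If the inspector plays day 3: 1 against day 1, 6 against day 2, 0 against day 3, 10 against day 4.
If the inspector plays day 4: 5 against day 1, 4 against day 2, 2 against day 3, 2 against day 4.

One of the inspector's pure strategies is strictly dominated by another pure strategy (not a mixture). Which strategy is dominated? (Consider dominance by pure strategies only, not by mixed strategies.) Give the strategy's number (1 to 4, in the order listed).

Compare day 1 with day 2: 3 > 0, 5 > 2, 7 > 4, 8 > 4.
So day 2 strictly dominates day 1 for the inspector; day 1 is strictly dominated.

1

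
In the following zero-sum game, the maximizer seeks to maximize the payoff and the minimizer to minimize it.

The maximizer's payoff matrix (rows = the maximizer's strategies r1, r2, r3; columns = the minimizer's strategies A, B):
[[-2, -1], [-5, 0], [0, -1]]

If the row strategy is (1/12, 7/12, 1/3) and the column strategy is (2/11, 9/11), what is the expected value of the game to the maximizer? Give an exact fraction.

Against (2/11, 9/11), each row's expected payoff is r1: -13/11; r2: -10/11; r3: -9/11.
Taking the (1/12, 7/12, 1/3)-weighted average: (1/12)·(-13/11) + (7/12)·(-10/11) + (1/3)·(-9/11) = -119/132.

-119/132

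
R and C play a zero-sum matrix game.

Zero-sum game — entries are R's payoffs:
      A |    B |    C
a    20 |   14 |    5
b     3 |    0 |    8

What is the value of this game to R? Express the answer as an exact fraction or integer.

Column A is strictly dominated by B for C (it gives R more in every row).
The remaining 2×2 game on (a, b) × (B, C) has no saddle point. Let R play a with probability p; indifference gives 14p = 5p + 8(1−p), so p = 8/17.
Similarly C's optimal q on B is 3/17, and the value is 14·(3/17) + (5)·(14/17) = 112/17.

112/17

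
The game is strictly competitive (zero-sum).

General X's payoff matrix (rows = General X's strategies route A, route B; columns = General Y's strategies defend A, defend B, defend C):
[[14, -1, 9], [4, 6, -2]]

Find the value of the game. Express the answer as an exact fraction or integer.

Column defend A is strictly dominated by defend C for General Y (it gives General X more in every row).
The remaining 2×2 game on (route A, route B) × (defend B, defend C) has no saddle point. Let General X play route A with probability p; indifference gives −p + 6(1−p) = 9p − 2(1−p), so p = 4/9.
Similarly General Y's optimal q on defend B is 11/18, and the value is -1·(11/18) + (9)·(7/18) = 26/9.

26/9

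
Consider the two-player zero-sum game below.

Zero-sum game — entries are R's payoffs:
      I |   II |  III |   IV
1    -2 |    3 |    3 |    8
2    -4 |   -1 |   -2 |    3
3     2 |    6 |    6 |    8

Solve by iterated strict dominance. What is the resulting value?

Column III is strictly dominated by I for C (-2<3, -4<-2, 2<6); eliminate III.
Column IV is strictly dominated by I for C (-2<8, -4<3, 2<8); eliminate IV.
Row 1 is strictly dominated by row 3 (2>-2, 6>3); eliminate 1.
Column II is strictly dominated by I for C (-4<-1, 2<6); eliminate II.
Row 2 is strictly dominated by row 3 (2>-4); eliminate 2.
Only (3, I) remains, with payoff 2.

2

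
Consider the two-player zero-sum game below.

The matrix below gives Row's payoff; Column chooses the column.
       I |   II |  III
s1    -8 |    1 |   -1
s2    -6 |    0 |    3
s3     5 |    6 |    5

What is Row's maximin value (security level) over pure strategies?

The worst-case payoff for each row is s1: -8, s2: -6, s3: 5.
The best of these is 5.

5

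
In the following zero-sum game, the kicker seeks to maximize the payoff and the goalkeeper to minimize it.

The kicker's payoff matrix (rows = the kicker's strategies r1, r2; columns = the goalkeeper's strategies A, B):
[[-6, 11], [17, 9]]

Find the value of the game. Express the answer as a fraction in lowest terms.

Row minima are -6 and 9, so the kicker's maximin is 9; column maxima are 17 and 11, so the goalkeeper's minimax is 11. These differ, so the equilibrium is in mixed strategies.
Let the kicker play r1 with probability p. The goalkeeper is indifferent when −6p + 17(1−p) = 11p + 9(1−p), giving p = 8/25.
Let the goalkeeper play A with probability q. The kicker is indifferent when −6q + 11(1−q) = 17q + 9(1−q), giving q = 2/25.
The value is -6·(2/25) + (11)·(23/25) = 241/25.

241/25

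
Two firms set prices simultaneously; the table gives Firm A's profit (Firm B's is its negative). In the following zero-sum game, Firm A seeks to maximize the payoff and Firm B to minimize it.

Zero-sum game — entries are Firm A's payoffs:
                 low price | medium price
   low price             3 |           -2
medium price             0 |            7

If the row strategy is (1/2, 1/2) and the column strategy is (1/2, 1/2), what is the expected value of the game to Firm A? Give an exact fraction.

Against (1/2, 1/2), each row's expected payoff is low price: 1/2; medium price: 7/2.
Taking the (1/2, 1/2)-weighted average: (1/2)·(1/2) + (1/2)·(7/2) = 2.

2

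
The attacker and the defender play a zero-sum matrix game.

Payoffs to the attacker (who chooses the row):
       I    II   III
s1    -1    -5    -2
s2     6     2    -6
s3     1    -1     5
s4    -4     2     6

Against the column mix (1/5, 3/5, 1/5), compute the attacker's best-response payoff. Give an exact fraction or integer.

8/5

s1: (-1)·(1/5) + (-5)·(3/5) + (-2)·(1/5) = -18/5.
s2: (6)·(1/5) + (2)·(3/5) + (-6)·(1/5) = 6/5.
s3: (1)·(1/5) + (-1)·(3/5) + (5)·(1/5) = 3/5.
s4: (-4)·(1/5) + (2)·(3/5) + (6)·(1/5) = 8/5.
The best pure response is s4 with expected payoff 8/5.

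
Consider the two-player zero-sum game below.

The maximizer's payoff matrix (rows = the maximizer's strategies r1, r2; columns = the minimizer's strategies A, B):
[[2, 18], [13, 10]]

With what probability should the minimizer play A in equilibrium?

8/19

Row minima are 2 and 10, so the maximizer's maximin is 10; column maxima are 13 and 18, so the minimizer's minimax is 13. These differ, so the equilibrium is in mixed strategies.
Let the minimizer play A with probability q. The maximizer is indifferent when 2q + 18(1−q) = 13q + 10(1−q), giving q = 8/19.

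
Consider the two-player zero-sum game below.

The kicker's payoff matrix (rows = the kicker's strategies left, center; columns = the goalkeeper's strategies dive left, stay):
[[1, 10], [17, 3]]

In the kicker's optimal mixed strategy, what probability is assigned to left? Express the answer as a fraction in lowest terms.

14/23

Row minima are 1 and 3, so the kicker's maximin is 3; column maxima are 17 and 10, so the goalkeeper's minimax is 10. These differ, so the equilibrium is in mixed strategies.
Let the kicker play left with probability p. The goalkeeper is indifferent when p + 17(1−p) = 10p + 3(1−p), giving p = 14/23.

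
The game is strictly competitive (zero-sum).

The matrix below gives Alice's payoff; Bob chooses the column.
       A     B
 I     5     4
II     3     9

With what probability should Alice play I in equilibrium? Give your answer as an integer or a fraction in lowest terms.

6/7

Row minima are 4 and 3, so Alice's maximin is 4; column maxima are 5 and 9, so Bob's minimax is 5. These differ, so the equilibrium is in mixed strategies.
Let Alice play I with probability p. Bob is indifferent when 5p + 3(1−p) = 4p + 9(1−p), giving p = 6/7.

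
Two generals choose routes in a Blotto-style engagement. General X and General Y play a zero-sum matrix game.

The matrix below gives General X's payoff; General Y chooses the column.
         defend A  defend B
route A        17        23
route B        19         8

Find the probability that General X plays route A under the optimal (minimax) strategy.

Row minima are 17 and 8, so General X's maximin is 17; column maxima are 19 and 23, so General Y's minimax is 19. These differ, so the equilibrium is in mixed strategies.
Let General X play route A with probability p. General Y is indifferent when 17p + 19(1−p) = 23p + 8(1−p), giving p = 11/17.

11/17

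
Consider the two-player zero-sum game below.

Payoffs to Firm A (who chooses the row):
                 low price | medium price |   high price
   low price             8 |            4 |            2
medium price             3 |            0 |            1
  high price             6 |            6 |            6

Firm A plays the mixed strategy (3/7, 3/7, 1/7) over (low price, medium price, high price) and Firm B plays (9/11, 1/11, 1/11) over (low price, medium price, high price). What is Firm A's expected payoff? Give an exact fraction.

Against (9/11, 1/11, 1/11), each row's expected payoff is low price: 78/11; medium price: 28/11; high price: 6.
Taking the (3/7, 3/7, 1/7)-weighted average: (3/7)·(78/11) + (3/7)·(28/11) + (1/7)·(6) = 384/77.

384/77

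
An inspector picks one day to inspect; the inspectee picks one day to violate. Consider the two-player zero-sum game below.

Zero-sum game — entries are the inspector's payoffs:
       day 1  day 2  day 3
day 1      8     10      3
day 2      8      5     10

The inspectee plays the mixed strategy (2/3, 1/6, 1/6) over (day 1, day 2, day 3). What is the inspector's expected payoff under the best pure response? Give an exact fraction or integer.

47/6

day 1: (8)·(2/3) + (10)·(1/6) + (3)·(1/6) = 15/2.
day 2: (8)·(2/3) + (5)·(1/6) + (10)·(1/6) = 47/6.
The best pure response is day 2 with expected payoff 47/6.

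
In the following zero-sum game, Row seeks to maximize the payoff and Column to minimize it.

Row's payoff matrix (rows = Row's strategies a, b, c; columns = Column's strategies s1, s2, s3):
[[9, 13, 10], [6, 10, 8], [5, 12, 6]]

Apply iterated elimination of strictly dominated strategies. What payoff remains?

Column s2 is strictly dominated by s1 for Column (9<13, 6<10, 5<12); eliminate s2.
Column s3 is strictly dominated by s1 for Column (9<10, 6<8, 5<6); eliminate s3.
Row c is strictly dominated by row a (9>5); eliminate c.
Row b is strictly dominated by row a (9>6); eliminate b.
Only (a, s1) remains, with payoff 9.

9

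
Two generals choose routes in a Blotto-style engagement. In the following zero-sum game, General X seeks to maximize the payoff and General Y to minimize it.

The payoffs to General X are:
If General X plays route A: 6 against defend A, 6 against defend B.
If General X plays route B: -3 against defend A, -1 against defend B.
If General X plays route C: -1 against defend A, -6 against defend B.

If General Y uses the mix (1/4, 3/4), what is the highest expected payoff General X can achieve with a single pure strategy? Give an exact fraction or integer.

6

route A: (6)·(1/4) + (6)·(3/4) = 6.
route B: (-3)·(1/4) + (-1)·(3/4) = -3/2.
route C: (-1)·(1/4) + (-6)·(3/4) = -19/4.
The best pure response is route A with expected payoff 6.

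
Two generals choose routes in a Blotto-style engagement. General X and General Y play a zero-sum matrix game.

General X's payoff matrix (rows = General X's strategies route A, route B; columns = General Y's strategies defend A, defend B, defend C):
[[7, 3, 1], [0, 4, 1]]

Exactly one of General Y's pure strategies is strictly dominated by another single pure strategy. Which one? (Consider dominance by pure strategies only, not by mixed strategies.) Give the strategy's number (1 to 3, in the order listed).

General Y prefers columns that give General X less. Compare defend B with defend C: 1 < 3, 1 < 4.
So defend C strictly dominates defend B for General Y; defend B is strictly dominated.

2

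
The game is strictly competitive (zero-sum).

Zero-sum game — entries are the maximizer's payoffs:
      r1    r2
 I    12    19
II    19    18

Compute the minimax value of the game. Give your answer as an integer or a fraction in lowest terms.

Row minima are 12 and 18, so the maximizer's maximin is 18; column maxima are 19 and 19, so the minimizer's minimax is 19. These differ, so the equilibrium is in mixed strategies.
Let the maximizer play I with probability p. The minimizer is indifferent when 12p + 19(1−p) = 19p + 18(1−p), giving p = 1/8.
Let the minimizer play r1 with probability q. The maximizer is indifferent when 12q + 19(1−q) = 19q + 18(1−q), giving q = 1/8.
The value is 12·(1/8) + (19)·(7/8) = 145/8.

145/8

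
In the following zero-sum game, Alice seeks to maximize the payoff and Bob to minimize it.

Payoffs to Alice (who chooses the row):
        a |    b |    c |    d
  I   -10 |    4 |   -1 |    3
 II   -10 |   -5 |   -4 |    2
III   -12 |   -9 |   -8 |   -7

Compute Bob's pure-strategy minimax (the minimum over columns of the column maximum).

-10

The worst case (largest entry) in each column is a: -10, b: 4, c: -1, d: 3.
The best (smallest) of these is -10.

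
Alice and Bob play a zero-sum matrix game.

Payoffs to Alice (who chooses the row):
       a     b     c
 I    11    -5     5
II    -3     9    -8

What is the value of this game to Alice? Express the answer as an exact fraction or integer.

Column a is strictly dominated by c for Bob (it gives Alice more in every row).
The remaining 2×2 game on (I, II) × (b, c) has no saddle point. Let Alice play I with probability p; indifference gives −5p + 9(1−p) = 5p − 8(1−p), so p = 17/27.
Similarly Bob's optimal q on b is 13/27, and the value is -5·(13/27) + (5)·(14/27) = 5/27.

5/27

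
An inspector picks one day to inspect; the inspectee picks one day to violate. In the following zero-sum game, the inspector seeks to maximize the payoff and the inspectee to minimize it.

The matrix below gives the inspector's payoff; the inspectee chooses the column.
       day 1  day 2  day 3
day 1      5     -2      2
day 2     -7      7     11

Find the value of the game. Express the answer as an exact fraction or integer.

1

Column day 3 is strictly dominated by day 2 for the inspectee (it gives the inspector more in every row).
The remaining 2×2 game on (day 1, day 2) × (day 1, day 2) has no saddle point. Let the inspector play day 1 with probability p; indifference gives 5p − 7(1−p) = −2p + 7(1−p), so p = 2/3.
Similarly the inspectee's optimal q on day 1 is 3/7, and the value is 5·(3/7) + (-2)·(4/7) = 1.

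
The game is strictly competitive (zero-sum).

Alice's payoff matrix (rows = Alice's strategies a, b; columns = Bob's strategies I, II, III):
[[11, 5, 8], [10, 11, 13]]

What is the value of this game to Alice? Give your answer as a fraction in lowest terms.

Column III is strictly dominated by II for Bob (it gives Alice more in every row).
The remaining 2×2 game on (a, b) × (I, II) has no saddle point. Let Alice play a with probability p; indifference gives 11p + 10(1−p) = 5p + 11(1−p), so p = 1/7.
Similarly Bob's optimal q on I is 6/7, and the value is 11·(6/7) + (5)·(1/7) = 71/7.

71/7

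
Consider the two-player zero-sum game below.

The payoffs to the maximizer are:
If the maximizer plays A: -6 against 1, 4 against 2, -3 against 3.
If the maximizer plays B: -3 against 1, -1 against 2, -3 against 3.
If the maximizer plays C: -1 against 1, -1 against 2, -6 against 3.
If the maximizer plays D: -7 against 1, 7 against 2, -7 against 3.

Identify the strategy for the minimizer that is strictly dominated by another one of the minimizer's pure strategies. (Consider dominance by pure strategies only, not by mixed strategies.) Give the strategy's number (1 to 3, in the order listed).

2

The minimizer prefers columns that give the maximizer less. Compare 2 with 3: -3 < 4, -3 < -1, -6 < -1, -7 < 7.
So 3 strictly dominates 2 for the minimizer; 2 is strictly dominated.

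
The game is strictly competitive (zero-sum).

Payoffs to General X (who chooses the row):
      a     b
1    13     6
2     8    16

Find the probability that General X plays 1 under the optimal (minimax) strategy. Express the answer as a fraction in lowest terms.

Row minima are 6 and 8, so General X's maximin is 8; column maxima are 13 and 16, so General Y's minimax is 13. These differ, so the equilibrium is in mixed strategies.
Let General X play 1 with probability p. General Y is indifferent when 13p + 8(1−p) = 6p + 16(1−p), giving p = 8/15.

8/15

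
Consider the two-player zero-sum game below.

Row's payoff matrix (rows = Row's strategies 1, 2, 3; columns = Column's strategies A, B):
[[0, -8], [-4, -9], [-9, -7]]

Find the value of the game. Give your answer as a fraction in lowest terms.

Row 2 is strictly dominated by row 1, so Row never plays it.
The remaining 2×2 game on (1, 3) × (A, B) has no saddle point. Let Row play 1 with probability p; indifference gives −9(1−p) = −8p − 7(1−p), so p = 1/5.
Similarly Column's optimal q on A is 1/10, and the value is 0·(1/10) + (-8)·(9/10) = -36/5.

-36/5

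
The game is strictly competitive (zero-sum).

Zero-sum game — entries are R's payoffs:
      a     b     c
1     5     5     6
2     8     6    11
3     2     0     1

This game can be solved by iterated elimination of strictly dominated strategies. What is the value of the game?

6

Column c is strictly dominated by b for C (5<6, 6<11, 0<1); eliminate c.
Row 1 is strictly dominated by row 2 (8>5, 6>5); eliminate 1.
Column a is strictly dominated by b for C (6<8, 0<2); eliminate a.
Row 3 is strictly dominated by row 2 (6>0); eliminate 3.
Only (2, b) remains, with payoff 6.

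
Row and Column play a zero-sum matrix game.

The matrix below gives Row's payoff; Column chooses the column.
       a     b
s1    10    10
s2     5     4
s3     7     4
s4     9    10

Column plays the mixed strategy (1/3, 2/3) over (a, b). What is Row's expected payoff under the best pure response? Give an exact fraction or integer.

10

s1: (10)·(1/3) + (10)·(2/3) = 10.
s2: (5)·(1/3) + (4)·(2/3) = 13/3.
s3: (7)·(1/3) + (4)·(2/3) = 5.
s4: (9)·(1/3) + (10)·(2/3) = 29/3.
The best pure response is s1 with expected payoff 10.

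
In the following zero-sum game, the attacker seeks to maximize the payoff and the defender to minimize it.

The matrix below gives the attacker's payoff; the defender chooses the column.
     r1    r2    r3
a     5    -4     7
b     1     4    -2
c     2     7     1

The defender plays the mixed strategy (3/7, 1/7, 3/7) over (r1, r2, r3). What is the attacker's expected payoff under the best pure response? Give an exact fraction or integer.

a: (5)·(3/7) + (-4)·(1/7) + (7)·(3/7) = 32/7.
b: (1)·(3/7) + (4)·(1/7) + (-2)·(3/7) = 1/7.
c: (2)·(3/7) + (7)·(1/7) + (1)·(3/7) = 16/7.
The best pure response is a with expected payoff 32/7.

32/7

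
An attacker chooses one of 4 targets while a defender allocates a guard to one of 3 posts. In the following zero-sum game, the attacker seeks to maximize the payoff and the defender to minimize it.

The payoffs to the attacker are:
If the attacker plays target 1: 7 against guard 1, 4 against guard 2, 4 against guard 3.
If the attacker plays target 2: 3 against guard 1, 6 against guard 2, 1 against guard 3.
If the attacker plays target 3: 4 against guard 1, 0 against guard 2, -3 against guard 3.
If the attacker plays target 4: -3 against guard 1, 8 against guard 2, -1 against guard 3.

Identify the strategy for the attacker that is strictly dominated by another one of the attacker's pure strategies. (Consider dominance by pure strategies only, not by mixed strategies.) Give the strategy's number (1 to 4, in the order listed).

Compare target 3 with target 1: 7 > 4, 4 > 0, 4 > -3.
So target 1 strictly dominates target 3 for the attacker; target 3 is strictly dominated.

3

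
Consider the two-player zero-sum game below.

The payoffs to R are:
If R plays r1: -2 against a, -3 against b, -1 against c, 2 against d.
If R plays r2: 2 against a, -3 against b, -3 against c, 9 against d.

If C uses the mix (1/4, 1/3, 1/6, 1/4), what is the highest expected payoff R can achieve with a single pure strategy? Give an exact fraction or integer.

r1: (-2)·(1/4) + (-3)·(1/3) + (-1)·(1/6) + (2)·(1/4) = -7/6.
r2: (2)·(1/4) + (-3)·(1/3) + (-3)·(1/6) + (9)·(1/4) = 5/4.
The best pure response is r2 with expected payoff 5/4.

5/4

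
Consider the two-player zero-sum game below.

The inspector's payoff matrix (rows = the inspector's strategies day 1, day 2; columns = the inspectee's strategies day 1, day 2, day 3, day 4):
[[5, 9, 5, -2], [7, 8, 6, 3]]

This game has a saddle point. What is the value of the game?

3

Row minima: -2, 3 → the inspector's maximin is 3.
Column maxima: 7, 9, 6, 3 → the inspectee's minimax is 3.
They coincide at (day 2, day 4), so the value is 3.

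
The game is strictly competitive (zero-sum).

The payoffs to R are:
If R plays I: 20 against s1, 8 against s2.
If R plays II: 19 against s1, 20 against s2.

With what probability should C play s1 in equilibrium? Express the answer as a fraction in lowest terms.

12/13

Row minima are 8 and 19, so R's maximin is 19; column maxima are 20 and 20, so C's minimax is 20. These differ, so the equilibrium is in mixed strategies.
Let C play s1 with probability q. R is indifferent when 20q + 8(1−q) = 19q + 20(1−q), giving q = 12/13.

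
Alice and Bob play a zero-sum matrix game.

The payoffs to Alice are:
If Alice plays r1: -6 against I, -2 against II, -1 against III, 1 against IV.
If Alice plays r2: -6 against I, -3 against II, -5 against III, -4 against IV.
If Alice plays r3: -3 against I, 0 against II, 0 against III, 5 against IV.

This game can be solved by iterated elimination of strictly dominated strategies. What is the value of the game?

Row r1 is strictly dominated by row r3 (-3>-6, 0>-2, 0>-1, 5>1); eliminate r1.
Row r2 is strictly dominated by row r3 (-3>-6, 0>-3, 0>-5, 5>-4); eliminate r2.
Column III is strictly dominated by I for Bob (-3<0); eliminate III.
Column II is strictly dominated by I for Bob (-3<0); eliminate II.
Column IV is strictly dominated by I for Bob (-3<5); eliminate IV.
Only (r3, I) remains, with payoff -3.

-3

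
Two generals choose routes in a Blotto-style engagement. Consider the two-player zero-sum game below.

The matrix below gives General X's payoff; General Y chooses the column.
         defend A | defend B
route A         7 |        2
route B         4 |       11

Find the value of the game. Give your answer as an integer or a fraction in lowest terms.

23/4

Row minima are 2 and 4, so General X's maximin is 4; column maxima are 7 and 11, so General Y's minimax is 7. These differ, so the equilibrium is in mixed strategies.
Let General X play route A with probability p. General Y is indifferent when 7p + 4(1−p) = 2p + 11(1−p), giving p = 7/12.
Let General Y play defend A with probability q. General X is indifferent when 7q + 2(1−q) = 4q + 11(1−q), giving q = 3/4.
The value is 7·(3/4) + (2)·(1/4) = 23/4.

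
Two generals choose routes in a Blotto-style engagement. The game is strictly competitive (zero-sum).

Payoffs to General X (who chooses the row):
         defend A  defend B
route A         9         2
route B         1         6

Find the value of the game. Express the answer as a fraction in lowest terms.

13/3

Row minima are 2 and 1, so General X's maximin is 2; column maxima are 9 and 6, so General Y's minimax is 6. These differ, so the equilibrium is in mixed strategies.
Let General X play route A with probability p. General Y is indifferent when 9p + (1−p) = 2p + 6(1−p), giving p = 5/12.
Let General Y play defend A with probability q. General X is indifferent when 9q + 2(1−q) = q + 6(1−q), giving q = 1/3.
The value is 9·(1/3) + (2)·(2/3) = 13/3.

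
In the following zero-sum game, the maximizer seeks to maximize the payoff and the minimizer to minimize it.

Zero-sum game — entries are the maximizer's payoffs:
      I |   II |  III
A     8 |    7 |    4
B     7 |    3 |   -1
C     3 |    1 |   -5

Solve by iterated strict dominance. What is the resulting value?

4

Row C is strictly dominated by row A (8>3, 7>1, 4>-5); eliminate C.
Row B is strictly dominated by row A (8>7, 7>3, 4>-1); eliminate B.
Column I is strictly dominated by II for the minimizer (7<8); eliminate I.
Column II is strictly dominated by III for the minimizer (4<7); eliminate II.
Only (A, III) remains, with payoff 4.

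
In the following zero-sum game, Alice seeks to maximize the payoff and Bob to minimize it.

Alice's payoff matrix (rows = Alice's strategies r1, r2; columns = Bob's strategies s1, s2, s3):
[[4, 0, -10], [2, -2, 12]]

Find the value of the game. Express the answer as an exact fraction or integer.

Column s1 is strictly dominated by s2 for Bob (it gives Alice more in every row).
The remaining 2×2 game on (r1, r2) × (s2, s3) has no saddle point. Let Alice play r1 with probability p; indifference gives −2(1−p) = −10p + 12(1−p), so p = 7/12.
Similarly Bob's optimal q on s2 is 11/12, and the value is 0·(11/12) + (-10)·(1/12) = -5/6.

-5/6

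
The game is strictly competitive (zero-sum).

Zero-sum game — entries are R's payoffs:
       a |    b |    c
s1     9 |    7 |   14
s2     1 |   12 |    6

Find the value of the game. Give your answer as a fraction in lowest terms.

Column c is strictly dominated by a for C (it gives R more in every row).
The remaining 2×2 game on (s1, s2) × (a, b) has no saddle point. Let R play s1 with probability p; indifference gives 9p + (1−p) = 7p + 12(1−p), so p = 11/13.
Similarly C's optimal q on a is 5/13, and the value is 9·(5/13) + (7)·(8/13) = 101/13.

101/13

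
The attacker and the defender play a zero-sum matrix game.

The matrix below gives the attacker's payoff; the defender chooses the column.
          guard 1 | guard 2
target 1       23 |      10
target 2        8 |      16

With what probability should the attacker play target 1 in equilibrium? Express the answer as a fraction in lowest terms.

Row minima are 10 and 8, so the attacker's maximin is 10; column maxima are 23 and 16, so the defender's minimax is 16. These differ, so the equilibrium is in mixed strategies.
Let the attacker play target 1 with probability p. The defender is indifferent when 23p + 8(1−p) = 10p + 16(1−p), giving p = 8/21.

8/21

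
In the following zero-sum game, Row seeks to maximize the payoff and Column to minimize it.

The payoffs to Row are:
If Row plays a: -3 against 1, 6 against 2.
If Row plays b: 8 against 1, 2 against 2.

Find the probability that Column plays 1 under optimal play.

4/15

Row minima are -3 and 2, so Row's maximin is 2; column maxima are 8 and 6, so Column's minimax is 6. These differ, so the equilibrium is in mixed strategies.
Let Column play 1 with probability q. Row is indifferent when −3q + 6(1−q) = 8q + 2(1−q), giving q = 4/15.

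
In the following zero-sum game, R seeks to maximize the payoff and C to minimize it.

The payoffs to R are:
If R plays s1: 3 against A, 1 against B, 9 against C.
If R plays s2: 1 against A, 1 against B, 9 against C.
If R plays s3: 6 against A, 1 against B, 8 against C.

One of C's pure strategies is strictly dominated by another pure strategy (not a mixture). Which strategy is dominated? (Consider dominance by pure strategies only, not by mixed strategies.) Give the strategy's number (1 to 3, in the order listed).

3

C prefers columns that give R less. Compare C with A: 3 < 9, 1 < 9, 6 < 8.
So A strictly dominates C for C; C is strictly dominated.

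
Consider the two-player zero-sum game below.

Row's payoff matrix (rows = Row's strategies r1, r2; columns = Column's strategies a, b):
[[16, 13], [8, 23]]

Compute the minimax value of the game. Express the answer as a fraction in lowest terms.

44/3

Row minima are 13 and 8, so Row's maximin is 13; column maxima are 16 and 23, so Column's minimax is 16. These differ, so the equilibrium is in mixed strategies.
Let Row play r1 with probability p. Column is indifferent when 16p + 8(1−p) = 13p + 23(1−p), giving p = 5/6.
Let Column play a with probability q. Row is indifferent when 16q + 13(1−q) = 8q + 23(1−q), giving q = 5/9.
The value is 16·(5/9) + (13)·(4/9) = 44/3.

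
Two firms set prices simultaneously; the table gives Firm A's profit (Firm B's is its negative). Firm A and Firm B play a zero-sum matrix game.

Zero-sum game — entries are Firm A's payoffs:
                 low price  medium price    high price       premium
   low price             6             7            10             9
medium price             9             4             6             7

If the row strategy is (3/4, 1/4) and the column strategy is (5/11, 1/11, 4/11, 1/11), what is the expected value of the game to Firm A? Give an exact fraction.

169/22

Against (5/11, 1/11, 4/11, 1/11), each row's expected payoff is low price: 86/11; medium price: 80/11.
Taking the (3/4, 1/4)-weighted average: (3/4)·(86/11) + (1/4)·(80/11) = 169/22.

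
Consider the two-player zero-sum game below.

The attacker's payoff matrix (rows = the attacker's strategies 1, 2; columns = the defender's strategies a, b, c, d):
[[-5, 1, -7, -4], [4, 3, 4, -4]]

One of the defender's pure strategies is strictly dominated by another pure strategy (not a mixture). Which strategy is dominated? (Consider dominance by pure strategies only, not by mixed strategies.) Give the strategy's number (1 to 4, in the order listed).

The defender prefers columns that give the attacker less. Compare b with d: -4 < 1, -4 < 3.
So d strictly dominates b for the defender; b is strictly dominated.

2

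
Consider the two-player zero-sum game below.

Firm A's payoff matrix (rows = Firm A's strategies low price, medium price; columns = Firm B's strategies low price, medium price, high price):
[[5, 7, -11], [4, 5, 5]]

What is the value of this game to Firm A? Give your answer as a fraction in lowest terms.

69/17

Column medium price is strictly dominated by low price for Firm B (it gives Firm A more in every row).
The remaining 2×2 game on (low price, medium price) × (low price, high price) has no saddle point. Let Firm A play low price with probability p; indifference gives 5p + 4(1−p) = −11p + 5(1−p), so p = 1/17.
Similarly Firm B's optimal q on low price is 16/17, and the value is 5·(16/17) + (-11)·(1/17) = 69/17.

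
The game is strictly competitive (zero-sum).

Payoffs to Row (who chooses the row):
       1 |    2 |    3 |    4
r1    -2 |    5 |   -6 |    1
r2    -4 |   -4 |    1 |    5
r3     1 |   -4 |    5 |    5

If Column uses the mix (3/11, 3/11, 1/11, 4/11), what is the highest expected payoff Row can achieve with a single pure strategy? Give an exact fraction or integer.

r1: (-2)·(3/11) + (5)·(3/11) + (-6)·(1/11) + (1)·(4/11) = 7/11.
r2: (-4)·(3/11) + (-4)·(3/11) + (1)·(1/11) + (5)·(4/11) = -3/11.
r3: (1)·(3/11) + (-4)·(3/11) + (5)·(1/11) + (5)·(4/11) = 16/11.
The best pure response is r3 with expected payoff 16/11.

16/11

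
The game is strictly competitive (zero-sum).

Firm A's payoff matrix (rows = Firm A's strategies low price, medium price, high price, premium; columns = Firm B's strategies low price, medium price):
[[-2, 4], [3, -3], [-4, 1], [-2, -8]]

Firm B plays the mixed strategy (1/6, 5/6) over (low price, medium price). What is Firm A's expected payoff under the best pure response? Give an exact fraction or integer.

low price: (-2)·(1/6) + (4)·(5/6) = 3.
medium price: (3)·(1/6) + (-3)·(5/6) = -2.
high price: (-4)·(1/6) + (1)·(5/6) = 1/6.
premium: (-2)·(1/6) + (-8)·(5/6) = -7.
The best pure response is low price with expected payoff 3.

3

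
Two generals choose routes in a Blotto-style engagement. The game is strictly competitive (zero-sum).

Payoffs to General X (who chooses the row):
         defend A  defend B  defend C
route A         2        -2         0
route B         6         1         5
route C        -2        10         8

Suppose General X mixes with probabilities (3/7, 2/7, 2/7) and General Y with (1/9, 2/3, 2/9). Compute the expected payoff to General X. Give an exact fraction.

Against (1/9, 2/3, 2/9), each row's expected payoff is route A: -10/9; route B: 22/9; route C: 74/9.
Taking the (3/7, 2/7, 2/7)-weighted average: (3/7)·(-10/9) + (2/7)·(22/9) + (2/7)·(74/9) = 18/7.

18/7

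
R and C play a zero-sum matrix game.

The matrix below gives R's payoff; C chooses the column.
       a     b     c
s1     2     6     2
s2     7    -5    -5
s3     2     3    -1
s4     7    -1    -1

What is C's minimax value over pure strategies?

The worst case (largest entry) in each column is a: 7, b: 6, c: 2.
The best (smallest) of these is 2.

2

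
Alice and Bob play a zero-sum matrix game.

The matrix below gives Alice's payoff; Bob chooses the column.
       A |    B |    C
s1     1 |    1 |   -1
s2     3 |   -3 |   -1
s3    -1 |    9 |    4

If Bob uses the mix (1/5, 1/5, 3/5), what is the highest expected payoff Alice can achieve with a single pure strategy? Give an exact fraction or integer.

4

s1: (1)·(1/5) + (1)·(1/5) + (-1)·(3/5) = -1/5.
s2: (3)·(1/5) + (-3)·(1/5) + (-1)·(3/5) = -3/5.
s3: (-1)·(1/5) + (9)·(1/5) + (4)·(3/5) = 4.
The best pure response is s3 with expected payoff 4.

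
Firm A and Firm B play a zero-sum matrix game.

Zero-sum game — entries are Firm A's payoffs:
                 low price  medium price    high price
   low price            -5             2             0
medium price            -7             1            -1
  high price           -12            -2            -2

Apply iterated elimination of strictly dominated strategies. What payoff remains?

Column medium price is strictly dominated by low price for Firm B (-5<2, -7<1, -12<-2); eliminate medium price.
Row high price is strictly dominated by row low price (-5>-12, 0>-2); eliminate high price.
Column high price is strictly dominated by low price for Firm B (-5<0, -7<-1); eliminate high price.
Row medium price is strictly dominated by row low price (-5>-7); eliminate medium price.
Only (low price, low price) remains, with payoff -5.

-5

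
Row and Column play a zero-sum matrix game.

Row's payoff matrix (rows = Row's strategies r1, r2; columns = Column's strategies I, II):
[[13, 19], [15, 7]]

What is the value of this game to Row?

97/7

Row minima are 13 and 7, so Row's maximin is 13; column maxima are 15 and 19, so Column's minimax is 15. These differ, so the equilibrium is in mixed strategies.
Let Row play r1 with probability p. Column is indifferent when 13p + 15(1−p) = 19p + 7(1−p), giving p = 4/7.
Let Column play I with probability q. Row is indifferent when 13q + 19(1−q) = 15q + 7(1−q), giving q = 6/7.
The value is 13·(6/7) + (19)·(1/7) = 97/7.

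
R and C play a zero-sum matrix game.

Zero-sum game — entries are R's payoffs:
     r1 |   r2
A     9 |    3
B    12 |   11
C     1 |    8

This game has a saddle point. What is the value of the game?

11

Row minima: 3, 11, 1 → R's maximin is 11.
Column maxima: 12, 11 → C's minimax is 11.
They coincide at (B, r2), so the value is 11.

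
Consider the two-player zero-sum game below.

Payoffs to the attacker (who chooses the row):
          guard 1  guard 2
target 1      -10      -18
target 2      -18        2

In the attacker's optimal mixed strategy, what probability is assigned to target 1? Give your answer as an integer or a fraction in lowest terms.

5/7

Row minima are -18 and -18, so the attacker's maximin is -18; column maxima are -10 and 2, so the defender's minimax is -10. These differ, so the equilibrium is in mixed strategies.
Let the attacker play target 1 with probability p. The defender is indifferent when −10p − 18(1−p) = −18p + 2(1−p), giving p = 5/7.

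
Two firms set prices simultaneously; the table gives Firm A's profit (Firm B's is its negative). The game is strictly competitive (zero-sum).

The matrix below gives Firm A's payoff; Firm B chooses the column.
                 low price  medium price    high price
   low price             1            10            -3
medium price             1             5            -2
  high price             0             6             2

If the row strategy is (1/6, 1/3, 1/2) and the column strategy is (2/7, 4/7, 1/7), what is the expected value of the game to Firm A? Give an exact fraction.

157/42

Against (2/7, 4/7, 1/7), each row's expected payoff is low price: 39/7; medium price: 20/7; high price: 26/7.
Taking the (1/6, 1/3, 1/2)-weighted average: (1/6)·(39/7) + (1/3)·(20/7) + (1/2)·(26/7) = 157/42.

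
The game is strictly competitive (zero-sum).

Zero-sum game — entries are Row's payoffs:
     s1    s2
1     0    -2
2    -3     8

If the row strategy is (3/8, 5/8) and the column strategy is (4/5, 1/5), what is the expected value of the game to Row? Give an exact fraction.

Against (4/5, 1/5), each row's expected payoff is 1: -2/5; 2: -4/5.
Taking the (3/8, 5/8)-weighted average: (3/8)·(-2/5) + (5/8)·(-4/5) = -13/20.

-13/20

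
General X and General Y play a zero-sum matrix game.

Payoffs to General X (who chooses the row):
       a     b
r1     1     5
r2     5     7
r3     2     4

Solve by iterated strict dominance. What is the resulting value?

5

Row r3 is strictly dominated by row r2 (5>2, 7>4); eliminate r3.
Row r1 is strictly dominated by row r2 (5>1, 7>5); eliminate r1.
Column b is strictly dominated by a for General Y (5<7); eliminate b.
Only (r2, a) remains, with payoff 5.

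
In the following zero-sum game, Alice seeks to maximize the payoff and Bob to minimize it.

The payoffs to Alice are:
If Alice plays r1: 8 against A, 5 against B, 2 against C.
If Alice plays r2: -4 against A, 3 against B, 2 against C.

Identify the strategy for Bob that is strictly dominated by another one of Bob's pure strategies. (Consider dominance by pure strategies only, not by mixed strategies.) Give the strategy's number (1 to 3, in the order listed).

2

Bob prefers columns that give Alice less. Compare B with C: 2 < 5, 2 < 3.
So C strictly dominates B for Bob; B is strictly dominated.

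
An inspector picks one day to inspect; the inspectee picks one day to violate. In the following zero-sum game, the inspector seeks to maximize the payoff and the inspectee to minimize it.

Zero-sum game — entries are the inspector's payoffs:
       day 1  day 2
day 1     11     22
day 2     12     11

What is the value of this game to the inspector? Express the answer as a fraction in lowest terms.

143/12

Row minima are 11 and 11, so the inspector's maximin is 11; column maxima are 12 and 22, so the inspectee's minimax is 12. These differ, so the equilibrium is in mixed strategies.
Let the inspector play day 1 with probability p. The inspectee is indifferent when 11p + 12(1−p) = 22p + 11(1−p), giving p = 1/12.
Let the inspectee play day 1 with probability q. The inspector is indifferent when 11q + 22(1−q) = 12q + 11(1−q), giving q = 11/12.
The value is 11·(11/12) + (22)·(1/12) = 143/12.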